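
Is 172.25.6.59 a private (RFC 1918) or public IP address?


RFC 1918 private ranges:
  10.0.0.0/8 (10.0.0.0 - 10.255.255.255)
  172.16.0.0/12 (172.16.0.0 - 172.31.255.255)
  192.168.0.0/16 (192.168.0.0 - 192.168.255.255)
Private (in 172.16.0.0/12)


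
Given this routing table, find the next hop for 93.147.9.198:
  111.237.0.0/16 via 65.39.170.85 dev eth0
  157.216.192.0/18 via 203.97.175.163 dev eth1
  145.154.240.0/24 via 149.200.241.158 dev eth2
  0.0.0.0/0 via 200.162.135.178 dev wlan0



Longest prefix match for 93.147.9.198:
  /16 111.237.0.0: no
  /18 157.216.192.0: no
  /24 145.154.240.0: no
  /0 0.0.0.0: MATCH
Selected: next-hop 200.162.135.178 via wlan0 (matched /0)


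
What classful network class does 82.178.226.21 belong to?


First octet: 82
Binary: 01010010
0xxxxxxx -> Class A (1-126)
Class A, default mask 255.0.0.0 (/8)


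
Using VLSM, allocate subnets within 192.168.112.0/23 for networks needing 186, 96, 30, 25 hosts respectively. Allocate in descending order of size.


186 hosts -> /24 (254 usable): 192.168.112.0/24
96 hosts -> /25 (126 usable): 192.168.113.0/25
30 hosts -> /27 (30 usable): 192.168.113.128/27
25 hosts -> /27 (30 usable): 192.168.113.160/27
Allocation: 192.168.112.0/24 (186 hosts, 254 usable); 192.168.113.0/25 (96 hosts, 126 usable); 192.168.113.128/27 (30 hosts, 30 usable); 192.168.113.160/27 (25 hosts, 30 usable)


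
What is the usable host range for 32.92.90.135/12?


Network: 32.80.0.0
Broadcast: 32.95.255.255
First usable = network + 1
Last usable = broadcast - 1
Range: 32.80.0.1 to 32.95.255.254


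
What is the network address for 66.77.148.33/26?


IP:   01000010.01001101.10010100.00100001
Mask: 11111111.11111111.11111111.11000000
AND operation:
Net:  01000010.01001101.10010100.00000000
Network: 66.77.148.0/26


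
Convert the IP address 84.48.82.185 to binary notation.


84 = 01010100
48 = 00110000
82 = 01010010
185 = 10111001
Binary: 01010100.00110000.01010010.10111001


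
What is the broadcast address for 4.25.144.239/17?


Network: 4.25.128.0/17
Host bits = 15
Set all host bits to 1:
Broadcast: 4.25.255.255


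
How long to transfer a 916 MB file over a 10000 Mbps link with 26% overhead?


Effective throughput = 10000 * (1 - 26/100) = 7400 Mbps
File size in Mb = 916 * 8 = 7328 Mb
Time = 7328 / 7400
Time = 0.9903 seconds


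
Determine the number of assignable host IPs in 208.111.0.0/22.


Host bits = 32 - 22 = 10
Total addresses = 2^10 = 1024
Usable = total - 2 (network and broadcast)
Usable hosts: 1022


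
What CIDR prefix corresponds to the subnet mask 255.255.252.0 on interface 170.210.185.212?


Binary: 11111111.11111111.11111100.00000000
Count leading 1s
Prefix: /22


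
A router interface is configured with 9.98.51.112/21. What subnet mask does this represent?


/21 means 21 network bits, 11 host bits
Binary: 11111111111111111111100000000000
Mask: 255.255.248.0


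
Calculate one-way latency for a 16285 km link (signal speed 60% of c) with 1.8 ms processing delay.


Speed = 0.6 * 3e5 km/s = 180000 km/s
Propagation delay = 16285 / 180000 = 0.0905 s = 90.4722 ms
Processing delay = 1.8 ms
Total one-way latency = 92.2722 ms


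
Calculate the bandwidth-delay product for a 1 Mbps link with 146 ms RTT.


BDP = bandwidth * RTT
= 1 Mbps * 146 ms
= 1 * 1e6 * 146 / 1000 bits
= 146000 bits
= 18250 bytes
= 17.8223 KB
BDP = 146000 bits (18250 bytes)


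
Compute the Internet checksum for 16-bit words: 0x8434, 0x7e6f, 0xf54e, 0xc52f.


Sum all words (with carry folding):
+ 0x8434 = 0x8434
+ 0x7e6f = 0x02a4
+ 0xf54e = 0xf7f2
+ 0xc52f = 0xbd22
One's complement: ~0xbd22
Checksum = 0x42dd


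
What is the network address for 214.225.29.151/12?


IP:   11010110.11100001.00011101.10010111
Mask: 11111111.11110000.00000000.00000000
AND operation:
Net:  11010110.11100000.00000000.00000000
Network: 214.224.0.0/12


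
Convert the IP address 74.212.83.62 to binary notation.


74 = 01001010
212 = 11010100
83 = 01010011
62 = 00111110
Binary: 01001010.11010100.01010011.00111110


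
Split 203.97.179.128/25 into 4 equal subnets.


New prefix = 25 + 2 = 27
Each subnet has 32 addresses
  203.97.179.128/27
  203.97.179.160/27
  203.97.179.192/27
  203.97.179.224/27
Subnets: 203.97.179.128/27, 203.97.179.160/27, 203.97.179.192/27, 203.97.179.224/27


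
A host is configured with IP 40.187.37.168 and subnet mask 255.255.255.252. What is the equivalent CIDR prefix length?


Binary: 11111111.11111111.11111111.11111100
Count leading 1s
Prefix: /30


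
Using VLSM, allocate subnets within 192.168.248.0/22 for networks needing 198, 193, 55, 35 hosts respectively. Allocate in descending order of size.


198 hosts -> /24 (254 usable): 192.168.248.0/24
193 hosts -> /24 (254 usable): 192.168.249.0/24
55 hosts -> /26 (62 usable): 192.168.250.0/26
35 hosts -> /26 (62 usable): 192.168.250.64/26
Allocation: 192.168.248.0/24 (198 hosts, 254 usable); 192.168.249.0/24 (193 hosts, 254 usable); 192.168.250.0/26 (55 hosts, 62 usable); 192.168.250.64/26 (35 hosts, 62 usable)


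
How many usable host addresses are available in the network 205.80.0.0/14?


Host bits = 32 - 14 = 18
Total addresses = 2^18 = 262144
Usable = total - 2 (network and broadcast)
Usable hosts: 262142


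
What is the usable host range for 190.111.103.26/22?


Network: 190.111.100.0
Broadcast: 190.111.103.255
First usable = network + 1
Last usable = broadcast - 1
Range: 190.111.100.1 to 190.111.103.254


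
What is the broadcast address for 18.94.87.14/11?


Network: 18.64.0.0/11
Host bits = 21
Set all host bits to 1:
Broadcast: 18.95.255.255


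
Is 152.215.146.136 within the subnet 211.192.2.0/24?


Subnet network: 211.192.2.0
Test IP AND mask: 152.215.146.0
No, 152.215.146.136 is not in 211.192.2.0/24


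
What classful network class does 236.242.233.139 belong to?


First octet: 236
Binary: 11101100
1110xxxx -> Class D (224-239)
Class D (multicast), default mask N/A


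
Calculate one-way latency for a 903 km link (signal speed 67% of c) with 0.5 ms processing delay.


Speed = 0.67 * 3e5 km/s = 201000 km/s
Propagation delay = 903 / 201000 = 0.0045 s = 4.4925 ms
Processing delay = 0.5 ms
Total one-way latency = 4.9925 ms


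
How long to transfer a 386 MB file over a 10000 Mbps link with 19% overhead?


Effective throughput = 10000 * (1 - 19/100) = 8100.0 Mbps
File size in Mb = 386 * 8 = 3088 Mb
Time = 3088 / 8100.0
Time = 0.3812 seconds


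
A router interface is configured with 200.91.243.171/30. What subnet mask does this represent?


/30 means 30 network bits, 2 host bits
Binary: 11111111111111111111111111111100
Mask: 255.255.255.252


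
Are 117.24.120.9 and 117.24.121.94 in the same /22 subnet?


Mask: 255.255.252.0
117.24.120.9 AND mask = 117.24.120.0
117.24.121.94 AND mask = 117.24.120.0
Yes, same subnet (117.24.120.0)


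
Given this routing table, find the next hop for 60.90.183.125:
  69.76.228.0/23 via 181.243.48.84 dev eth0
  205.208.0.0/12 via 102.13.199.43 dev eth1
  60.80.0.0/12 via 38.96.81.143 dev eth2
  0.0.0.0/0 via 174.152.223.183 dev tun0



Longest prefix match for 60.90.183.125:
  /23 69.76.228.0: no
  /12 205.208.0.0: no
  /12 60.80.0.0: MATCH
  /0 0.0.0.0: MATCH
Selected: next-hop 38.96.81.143 via eth2 (matched /12)


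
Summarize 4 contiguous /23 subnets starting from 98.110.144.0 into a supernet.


Original prefix: /23
Number of subnets: 4 = 2^2
New prefix = 23 - 2 = 21
Supernet: 98.110.144.0/21


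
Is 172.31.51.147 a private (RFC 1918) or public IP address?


RFC 1918 private ranges:
  10.0.0.0/8 (10.0.0.0 - 10.255.255.255)
  172.16.0.0/12 (172.16.0.0 - 172.31.255.255)
  192.168.0.0/16 (192.168.0.0 - 192.168.255.255)
Private (in 172.16.0.0/12)


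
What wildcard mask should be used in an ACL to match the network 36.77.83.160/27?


Subnet mask: 255.255.255.224
Wildcard = 255.255.255.255 - subnet mask
255 - 255 = 0
255 - 255 = 0
255 - 255 = 0
255 - 224 = 31
Wildcard: 0.0.0.31


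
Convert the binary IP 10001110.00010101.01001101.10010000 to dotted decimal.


10001110 = 142
00010101 = 21
01001101 = 77
10010000 = 144
IP: 142.21.77.144


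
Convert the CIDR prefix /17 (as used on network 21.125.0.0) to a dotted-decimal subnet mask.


/17 means 17 network bits, 15 host bits
Binary: 11111111111111111000000000000000
Mask: 255.255.128.0


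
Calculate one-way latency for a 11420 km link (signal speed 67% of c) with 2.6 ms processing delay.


Speed = 0.67 * 3e5 km/s = 201000 km/s
Propagation delay = 11420 / 201000 = 0.0568 s = 56.8159 ms
Processing delay = 2.6 ms
Total one-way latency = 59.4159 ms


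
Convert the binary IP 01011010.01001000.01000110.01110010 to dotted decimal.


01011010 = 90
01001000 = 72
01000110 = 70
01110010 = 114
IP: 90.72.70.114


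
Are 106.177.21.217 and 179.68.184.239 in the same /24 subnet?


Mask: 255.255.255.0
106.177.21.217 AND mask = 106.177.21.0
179.68.184.239 AND mask = 179.68.184.0
No, different subnets (106.177.21.0 vs 179.68.184.0)


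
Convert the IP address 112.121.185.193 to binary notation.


112 = 01110000
121 = 01111001
185 = 10111001
193 = 11000001
Binary: 01110000.01111001.10111001.11000001


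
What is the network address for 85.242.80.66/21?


IP:   01010101.11110010.01010000.01000010
Mask: 11111111.11111111.11111000.00000000
AND operation:
Net:  01010101.11110010.01010000.00000000
Network: 85.242.80.0/21


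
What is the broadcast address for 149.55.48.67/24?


Network: 149.55.48.0/24
Host bits = 8
Set all host bits to 1:
Broadcast: 149.55.48.255


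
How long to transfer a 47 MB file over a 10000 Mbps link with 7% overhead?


Effective throughput = 10000 * (1 - 7/100) = 9300 Mbps
File size in Mb = 47 * 8 = 376 Mb
Time = 376 / 9300
Time = 0.0404 seconds


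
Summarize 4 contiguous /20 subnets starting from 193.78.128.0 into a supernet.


Original prefix: /20
Number of subnets: 4 = 2^2
New prefix = 20 - 2 = 18
Supernet: 193.78.128.0/18


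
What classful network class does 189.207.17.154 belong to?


First octet: 189
Binary: 10111101
10xxxxxx -> Class B (128-191)
Class B, default mask 255.255.0.0 (/16)


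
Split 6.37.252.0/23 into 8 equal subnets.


New prefix = 23 + 3 = 26
Each subnet has 64 addresses
  6.37.252.0/26
  6.37.252.64/26
  6.37.252.128/26
  6.37.252.192/26
  6.37.253.0/26
  6.37.253.64/26
  6.37.253.128/26
  6.37.253.192/26
Subnets: 6.37.252.0/26, 6.37.252.64/26, 6.37.252.128/26, 6.37.252.192/26, 6.37.253.0/26, 6.37.253.64/26, 6.37.253.128/26, 6.37.253.192/26


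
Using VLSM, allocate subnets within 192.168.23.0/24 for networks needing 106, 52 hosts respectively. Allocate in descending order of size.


106 hosts -> /25 (126 usable): 192.168.23.0/25
52 hosts -> /26 (62 usable): 192.168.23.128/26
Allocation: 192.168.23.0/25 (106 hosts, 126 usable); 192.168.23.128/26 (52 hosts, 62 usable)


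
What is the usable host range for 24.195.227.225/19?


Network: 24.195.224.0
Broadcast: 24.195.255.255
First usable = network + 1
Last usable = broadcast - 1
Range: 24.195.224.1 to 24.195.255.254


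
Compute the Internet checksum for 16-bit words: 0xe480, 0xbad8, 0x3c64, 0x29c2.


Sum all words (with carry folding):
+ 0xe480 = 0xe480
+ 0xbad8 = 0x9f59
+ 0x3c64 = 0xdbbd
+ 0x29c2 = 0x0580
One's complement: ~0x0580
Checksum = 0xfa7f


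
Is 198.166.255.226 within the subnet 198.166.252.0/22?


Subnet network: 198.166.252.0
Test IP AND mask: 198.166.252.0
Yes, 198.166.255.226 is in 198.166.252.0/22


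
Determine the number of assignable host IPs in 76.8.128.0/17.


Host bits = 32 - 17 = 15
Total addresses = 2^15 = 32768
Usable = total - 2 (network and broadcast)
Usable hosts: 32766


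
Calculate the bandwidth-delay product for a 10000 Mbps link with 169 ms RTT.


BDP = bandwidth * RTT
= 10000 Mbps * 169 ms
= 10000 * 1e6 * 169 / 1000 bits
= 1690000000 bits
= 211250000 bytes
= 206298.8281 KB
BDP = 1690000000 bits (211250000 bytes)


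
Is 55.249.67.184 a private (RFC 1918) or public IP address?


RFC 1918 private ranges:
  10.0.0.0/8 (10.0.0.0 - 10.255.255.255)
  172.16.0.0/12 (172.16.0.0 - 172.31.255.255)
  192.168.0.0/16 (192.168.0.0 - 192.168.255.255)
Public (not in any RFC 1918 range)


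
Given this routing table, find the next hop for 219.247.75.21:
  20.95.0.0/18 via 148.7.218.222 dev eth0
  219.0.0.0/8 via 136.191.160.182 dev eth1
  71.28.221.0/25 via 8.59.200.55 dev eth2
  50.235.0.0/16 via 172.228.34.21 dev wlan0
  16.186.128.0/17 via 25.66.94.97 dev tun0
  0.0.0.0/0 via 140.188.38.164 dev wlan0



Longest prefix match for 219.247.75.21:
  /18 20.95.0.0: no
  /8 219.0.0.0: MATCH
  /25 71.28.221.0: no
  /16 50.235.0.0: no
  /17 16.186.128.0: no
  /0 0.0.0.0: MATCH
Selected: next-hop 136.191.160.182 via eth1 (matched /8)


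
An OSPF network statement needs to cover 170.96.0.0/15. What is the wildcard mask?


Subnet mask: 255.254.0.0
Wildcard = 255.255.255.255 - subnet mask
255 - 255 = 0
255 - 254 = 1
255 - 0 = 255
255 - 0 = 255
Wildcard: 0.1.255.255


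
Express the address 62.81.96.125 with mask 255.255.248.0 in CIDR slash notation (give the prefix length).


Binary: 11111111.11111111.11111000.00000000
Count leading 1s
Prefix: /21


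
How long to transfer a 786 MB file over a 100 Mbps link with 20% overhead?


Effective throughput = 100 * (1 - 20/100) = 80 Mbps
File size in Mb = 786 * 8 = 6288 Mb
Time = 6288 / 80
Time = 78.6 seconds


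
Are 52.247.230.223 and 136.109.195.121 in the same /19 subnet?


Mask: 255.255.224.0
52.247.230.223 AND mask = 52.247.224.0
136.109.195.121 AND mask = 136.109.192.0
No, different subnets (52.247.224.0 vs 136.109.192.0)


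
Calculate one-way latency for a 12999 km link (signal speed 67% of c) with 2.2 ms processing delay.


Speed = 0.67 * 3e5 km/s = 201000 km/s
Propagation delay = 12999 / 201000 = 0.0647 s = 64.6716 ms
Processing delay = 2.2 ms
Total one-way latency = 66.8716 ms


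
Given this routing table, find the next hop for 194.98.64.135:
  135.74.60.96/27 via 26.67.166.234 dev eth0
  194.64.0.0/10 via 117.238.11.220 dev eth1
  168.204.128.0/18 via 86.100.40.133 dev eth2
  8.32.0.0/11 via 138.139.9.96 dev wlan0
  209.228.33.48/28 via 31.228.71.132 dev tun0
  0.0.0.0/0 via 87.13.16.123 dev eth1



Longest prefix match for 194.98.64.135:
  /27 135.74.60.96: no
  /10 194.64.0.0: MATCH
  /18 168.204.128.0: no
  /11 8.32.0.0: no
  /28 209.228.33.48: no
  /0 0.0.0.0: MATCH
Selected: next-hop 117.238.11.220 via eth1 (matched /10)


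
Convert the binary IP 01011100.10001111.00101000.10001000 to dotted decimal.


01011100 = 92
10001111 = 143
00101000 = 40
10001000 = 136
IP: 92.143.40.136


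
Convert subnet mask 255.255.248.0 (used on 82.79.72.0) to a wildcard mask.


Subnet mask: 255.255.248.0
Wildcard = 255.255.255.255 - subnet mask
255 - 255 = 0
255 - 255 = 0
255 - 248 = 7
255 - 0 = 255
Wildcard: 0.0.7.255


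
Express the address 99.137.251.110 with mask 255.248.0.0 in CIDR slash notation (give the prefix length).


Binary: 11111111.11111000.00000000.00000000
Count leading 1s
Prefix: /13


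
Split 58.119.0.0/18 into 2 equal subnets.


New prefix = 18 + 1 = 19
Each subnet has 8192 addresses
  58.119.0.0/19
  58.119.32.0/19
Subnets: 58.119.0.0/19, 58.119.32.0/19


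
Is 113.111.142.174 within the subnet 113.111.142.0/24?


Subnet network: 113.111.142.0
Test IP AND mask: 113.111.142.0
Yes, 113.111.142.174 is in 113.111.142.0/24


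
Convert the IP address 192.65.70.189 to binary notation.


192 = 11000000
65 = 01000001
70 = 01000110
189 = 10111101
Binary: 11000000.01000001.01000110.10111101


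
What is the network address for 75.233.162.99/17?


IP:   01001011.11101001.10100010.01100011
Mask: 11111111.11111111.10000000.00000000
AND operation:
Net:  01001011.11101001.10000000.00000000
Network: 75.233.128.0/17


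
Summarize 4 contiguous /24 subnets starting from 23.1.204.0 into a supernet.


Original prefix: /24
Number of subnets: 4 = 2^2
New prefix = 24 - 2 = 22
Supernet: 23.1.204.0/22


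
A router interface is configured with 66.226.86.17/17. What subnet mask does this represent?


/17 means 17 network bits, 15 host bits
Binary: 11111111111111111000000000000000
Mask: 255.255.128.0


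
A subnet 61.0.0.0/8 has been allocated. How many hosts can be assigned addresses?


Host bits = 32 - 8 = 24
Total addresses = 2^24 = 16777216
Usable = total - 2 (network and broadcast)
Usable hosts: 16777214


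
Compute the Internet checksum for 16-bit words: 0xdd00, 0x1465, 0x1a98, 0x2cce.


Sum all words (with carry folding):
+ 0xdd00 = 0xdd00
+ 0x1465 = 0xf165
+ 0x1a98 = 0x0bfe
+ 0x2cce = 0x38cc
One's complement: ~0x38cc
Checksum = 0xc733


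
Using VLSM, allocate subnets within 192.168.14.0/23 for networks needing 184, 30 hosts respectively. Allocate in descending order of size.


184 hosts -> /24 (254 usable): 192.168.14.0/24
30 hosts -> /27 (30 usable): 192.168.15.0/27
Allocation: 192.168.14.0/24 (184 hosts, 254 usable); 192.168.15.0/27 (30 hosts, 30 usable)


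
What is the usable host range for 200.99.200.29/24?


Network: 200.99.200.0
Broadcast: 200.99.200.255
First usable = network + 1
Last usable = broadcast - 1
Range: 200.99.200.1 to 200.99.200.254


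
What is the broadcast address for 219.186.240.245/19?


Network: 219.186.224.0/19
Host bits = 13
Set all host bits to 1:
Broadcast: 219.186.255.255


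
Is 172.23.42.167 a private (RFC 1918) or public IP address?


RFC 1918 private ranges:
  10.0.0.0/8 (10.0.0.0 - 10.255.255.255)
  172.16.0.0/12 (172.16.0.0 - 172.31.255.255)
  192.168.0.0/16 (192.168.0.0 - 192.168.255.255)
Private (in 172.16.0.0/12)


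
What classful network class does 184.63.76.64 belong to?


First octet: 184
Binary: 10111000
10xxxxxx -> Class B (128-191)
Class B, default mask 255.255.0.0 (/16)


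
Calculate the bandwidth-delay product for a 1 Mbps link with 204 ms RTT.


BDP = bandwidth * RTT
= 1 Mbps * 204 ms
= 1 * 1e6 * 204 / 1000 bits
= 204000 bits
= 25500 bytes
= 24.9023 KB
BDP = 204000 bits (25500 bytes)


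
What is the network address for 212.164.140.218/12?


IP:   11010100.10100100.10001100.11011010
Mask: 11111111.11110000.00000000.00000000
AND operation:
Net:  11010100.10100000.00000000.00000000
Network: 212.160.0.0/12


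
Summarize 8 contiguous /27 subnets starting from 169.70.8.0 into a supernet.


Original prefix: /27
Number of subnets: 8 = 2^3
New prefix = 27 - 3 = 24
Supernet: 169.70.8.0/24


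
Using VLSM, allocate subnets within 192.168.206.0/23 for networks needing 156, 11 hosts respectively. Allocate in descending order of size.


156 hosts -> /24 (254 usable): 192.168.206.0/24
11 hosts -> /28 (14 usable): 192.168.207.0/28
Allocation: 192.168.206.0/24 (156 hosts, 254 usable); 192.168.207.0/28 (11 hosts, 14 usable)


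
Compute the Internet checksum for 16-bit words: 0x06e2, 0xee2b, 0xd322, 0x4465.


Sum all words (with carry folding):
+ 0x06e2 = 0x06e2
+ 0xee2b = 0xf50d
+ 0xd322 = 0xc830
+ 0x4465 = 0x0c96
One's complement: ~0x0c96
Checksum = 0xf369


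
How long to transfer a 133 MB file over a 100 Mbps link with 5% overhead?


Effective throughput = 100 * (1 - 5/100) = 95 Mbps
File size in Mb = 133 * 8 = 1064 Mb
Time = 1064 / 95
Time = 11.2 seconds


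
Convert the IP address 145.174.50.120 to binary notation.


145 = 10010001
174 = 10101110
50 = 00110010
120 = 01111000
Binary: 10010001.10101110.00110010.01111000


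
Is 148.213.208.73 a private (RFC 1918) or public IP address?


RFC 1918 private ranges:
  10.0.0.0/8 (10.0.0.0 - 10.255.255.255)
  172.16.0.0/12 (172.16.0.0 - 172.31.255.255)
  192.168.0.0/16 (192.168.0.0 - 192.168.255.255)
Public (not in any RFC 1918 range)


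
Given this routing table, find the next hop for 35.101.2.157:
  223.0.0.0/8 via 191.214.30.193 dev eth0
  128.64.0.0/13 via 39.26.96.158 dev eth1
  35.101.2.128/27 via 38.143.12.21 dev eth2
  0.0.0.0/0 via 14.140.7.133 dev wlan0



Longest prefix match for 35.101.2.157:
  /8 223.0.0.0: no
  /13 128.64.0.0: no
  /27 35.101.2.128: MATCH
  /0 0.0.0.0: MATCH
Selected: next-hop 38.143.12.21 via eth2 (matched /27)


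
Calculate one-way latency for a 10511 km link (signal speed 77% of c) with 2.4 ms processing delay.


Speed = 0.77 * 3e5 km/s = 231000 km/s
Propagation delay = 10511 / 231000 = 0.0455 s = 45.5022 ms
Processing delay = 2.4 ms
Total one-way latency = 47.9022 ms


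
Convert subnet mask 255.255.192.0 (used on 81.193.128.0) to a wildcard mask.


Subnet mask: 255.255.192.0
Wildcard = 255.255.255.255 - subnet mask
255 - 255 = 0
255 - 255 = 0
255 - 192 = 63
255 - 0 = 255
Wildcard: 0.0.63.255


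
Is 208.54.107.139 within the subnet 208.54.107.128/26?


Subnet network: 208.54.107.128
Test IP AND mask: 208.54.107.128
Yes, 208.54.107.139 is in 208.54.107.128/26


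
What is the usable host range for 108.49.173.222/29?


Network: 108.49.173.216
Broadcast: 108.49.173.223
First usable = network + 1
Last usable = broadcast - 1
Range: 108.49.173.217 to 108.49.173.222


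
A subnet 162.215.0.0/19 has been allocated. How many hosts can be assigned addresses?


Host bits = 32 - 19 = 13
Total addresses = 2^13 = 8192
Usable = total - 2 (network and broadcast)
Usable hosts: 8190


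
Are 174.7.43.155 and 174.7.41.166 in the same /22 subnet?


Mask: 255.255.252.0
174.7.43.155 AND mask = 174.7.40.0
174.7.41.166 AND mask = 174.7.40.0
Yes, same subnet (174.7.40.0)


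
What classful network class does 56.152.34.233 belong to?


First octet: 56
Binary: 00111000
0xxxxxxx -> Class A (1-126)
Class A, default mask 255.0.0.0 (/8)


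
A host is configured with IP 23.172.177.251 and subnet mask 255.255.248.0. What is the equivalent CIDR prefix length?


Binary: 11111111.11111111.11111000.00000000
Count leading 1s
Prefix: /21


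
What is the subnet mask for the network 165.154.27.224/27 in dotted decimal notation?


/27 means 27 network bits, 5 host bits
Binary: 11111111111111111111111111100000
Mask: 255.255.255.224


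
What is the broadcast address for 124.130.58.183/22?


Network: 124.130.56.0/22
Host bits = 10
Set all host bits to 1:
Broadcast: 124.130.59.255


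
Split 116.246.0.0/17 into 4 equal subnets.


New prefix = 17 + 2 = 19
Each subnet has 8192 addresses
  116.246.0.0/19
  116.246.32.0/19
  116.246.64.0/19
  116.246.96.0/19
Subnets: 116.246.0.0/19, 116.246.32.0/19, 116.246.64.0/19, 116.246.96.0/19


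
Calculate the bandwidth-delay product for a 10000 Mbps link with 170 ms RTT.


BDP = bandwidth * RTT
= 10000 Mbps * 170 ms
= 10000 * 1e6 * 170 / 1000 bits
= 1700000000 bits
= 212500000 bytes
= 207519.5312 KB
BDP = 1700000000 bits (212500000 bytes)


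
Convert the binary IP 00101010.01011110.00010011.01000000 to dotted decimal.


00101010 = 42
01011110 = 94
00010011 = 19
01000000 = 64
IP: 42.94.19.64


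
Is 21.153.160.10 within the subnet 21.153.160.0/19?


Subnet network: 21.153.160.0
Test IP AND mask: 21.153.160.0
Yes, 21.153.160.10 is in 21.153.160.0/19


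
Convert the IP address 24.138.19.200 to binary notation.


24 = 00011000
138 = 10001010
19 = 00010011
200 = 11001000
Binary: 00011000.10001010.00010011.11001000


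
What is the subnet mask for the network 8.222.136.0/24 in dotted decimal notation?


/24 means 24 network bits, 8 host bits
Binary: 11111111111111111111111100000000
Mask: 255.255.255.0


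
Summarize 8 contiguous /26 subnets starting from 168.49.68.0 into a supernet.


Original prefix: /26
Number of subnets: 8 = 2^3
New prefix = 26 - 3 = 23
Supernet: 168.49.68.0/23


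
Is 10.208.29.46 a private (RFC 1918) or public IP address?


RFC 1918 private ranges:
  10.0.0.0/8 (10.0.0.0 - 10.255.255.255)
  172.16.0.0/12 (172.16.0.0 - 172.31.255.255)
  192.168.0.0/16 (192.168.0.0 - 192.168.255.255)
Private (in 10.0.0.0/8)


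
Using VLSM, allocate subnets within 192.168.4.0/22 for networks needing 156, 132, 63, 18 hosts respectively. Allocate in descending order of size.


156 hosts -> /24 (254 usable): 192.168.4.0/24
132 hosts -> /24 (254 usable): 192.168.5.0/24
63 hosts -> /25 (126 usable): 192.168.6.0/25
18 hosts -> /27 (30 usable): 192.168.6.128/27
Allocation: 192.168.4.0/24 (156 hosts, 254 usable); 192.168.5.0/24 (132 hosts, 254 usable); 192.168.6.0/25 (63 hosts, 126 usable); 192.168.6.128/27 (18 hosts, 30 usable)


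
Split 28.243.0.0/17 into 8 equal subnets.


New prefix = 17 + 3 = 20
Each subnet has 4096 addresses
  28.243.0.0/20
  28.243.16.0/20
  28.243.32.0/20
  28.243.48.0/20
  28.243.64.0/20
  28.243.80.0/20
  28.243.96.0/20
  28.243.112.0/20
Subnets: 28.243.0.0/20, 28.243.16.0/20, 28.243.32.0/20, 28.243.48.0/20, 28.243.64.0/20, 28.243.80.0/20, 28.243.96.0/20, 28.243.112.0/20


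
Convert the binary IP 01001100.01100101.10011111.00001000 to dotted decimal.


01001100 = 76
01100101 = 101
10011111 = 159
00001000 = 8
IP: 76.101.159.8


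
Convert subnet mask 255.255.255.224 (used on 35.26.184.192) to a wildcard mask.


Subnet mask: 255.255.255.224
Wildcard = 255.255.255.255 - subnet mask
255 - 255 = 0
255 - 255 = 0
255 - 255 = 0
255 - 224 = 31
Wildcard: 0.0.0.31


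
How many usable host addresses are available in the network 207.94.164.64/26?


Host bits = 32 - 26 = 6
Total addresses = 2^6 = 64
Usable = total - 2 (network and broadcast)
Usable hosts: 62


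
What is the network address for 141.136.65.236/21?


IP:   10001101.10001000.01000001.11101100
Mask: 11111111.11111111.11111000.00000000
AND operation:
Net:  10001101.10001000.01000000.00000000
Network: 141.136.64.0/21


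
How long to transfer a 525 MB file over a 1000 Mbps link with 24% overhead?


Effective throughput = 1000 * (1 - 24/100) = 760 Mbps
File size in Mb = 525 * 8 = 4200 Mb
Time = 4200 / 760
Time = 5.5263 seconds


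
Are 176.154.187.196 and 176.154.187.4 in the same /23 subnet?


Mask: 255.255.254.0
176.154.187.196 AND mask = 176.154.186.0
176.154.187.4 AND mask = 176.154.186.0
Yes, same subnet (176.154.186.0)


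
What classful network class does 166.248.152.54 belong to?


First octet: 166
Binary: 10100110
10xxxxxx -> Class B (128-191)
Class B, default mask 255.255.0.0 (/16)


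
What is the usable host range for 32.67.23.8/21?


Network: 32.67.16.0
Broadcast: 32.67.23.255
First usable = network + 1
Last usable = broadcast - 1
Range: 32.67.16.1 to 32.67.23.254


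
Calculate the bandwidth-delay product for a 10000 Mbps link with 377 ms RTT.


BDP = bandwidth * RTT
= 10000 Mbps * 377 ms
= 10000 * 1e6 * 377 / 1000 bits
= 3770000000 bits
= 471250000 bytes
= 460205.0781 KB
BDP = 3770000000 bits (471250000 bytes)


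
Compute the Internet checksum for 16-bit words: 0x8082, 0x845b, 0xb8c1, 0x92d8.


Sum all words (with carry folding):
+ 0x8082 = 0x8082
+ 0x845b = 0x04de
+ 0xb8c1 = 0xbd9f
+ 0x92d8 = 0x5078
One's complement: ~0x5078
Checksum = 0xaf87


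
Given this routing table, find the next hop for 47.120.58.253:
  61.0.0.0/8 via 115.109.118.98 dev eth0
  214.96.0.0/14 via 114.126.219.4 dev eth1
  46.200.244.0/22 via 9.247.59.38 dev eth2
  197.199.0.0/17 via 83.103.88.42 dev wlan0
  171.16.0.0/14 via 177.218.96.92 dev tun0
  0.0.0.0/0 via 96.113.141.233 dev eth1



Longest prefix match for 47.120.58.253:
  /8 61.0.0.0: no
  /14 214.96.0.0: no
  /22 46.200.244.0: no
  /17 197.199.0.0: no
  /14 171.16.0.0: no
  /0 0.0.0.0: MATCH
Selected: next-hop 96.113.141.233 via eth1 (matched /0)


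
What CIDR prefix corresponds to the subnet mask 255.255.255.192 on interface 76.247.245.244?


Binary: 11111111.11111111.11111111.11000000
Count leading 1s
Prefix: /26


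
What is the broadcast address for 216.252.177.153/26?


Network: 216.252.177.128/26
Host bits = 6
Set all host bits to 1:
Broadcast: 216.252.177.191


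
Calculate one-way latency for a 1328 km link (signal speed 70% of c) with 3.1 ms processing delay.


Speed = 0.7 * 3e5 km/s = 210000 km/s
Propagation delay = 1328 / 210000 = 0.0063 s = 6.3238 ms
Processing delay = 3.1 ms
Total one-way latency = 9.4238 ms


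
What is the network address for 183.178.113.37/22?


IP:   10110111.10110010.01110001.00100101
Mask: 11111111.11111111.11111100.00000000
AND operation:
Net:  10110111.10110010.01110000.00000000
Network: 183.178.112.0/22


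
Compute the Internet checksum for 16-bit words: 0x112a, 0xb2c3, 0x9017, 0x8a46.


Sum all words (with carry folding):
+ 0x112a = 0x112a
+ 0xb2c3 = 0xc3ed
+ 0x9017 = 0x5405
+ 0x8a46 = 0xde4b
One's complement: ~0xde4b
Checksum = 0x21b4


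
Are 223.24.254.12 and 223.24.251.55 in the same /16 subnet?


Mask: 255.255.0.0
223.24.254.12 AND mask = 223.24.0.0
223.24.251.55 AND mask = 223.24.0.0
Yes, same subnet (223.24.0.0)


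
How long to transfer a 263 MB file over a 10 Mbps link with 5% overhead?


Effective throughput = 10 * (1 - 5/100) = 9.5 Mbps
File size in Mb = 263 * 8 = 2104 Mb
Time = 2104 / 9.5
Time = 221.4737 seconds


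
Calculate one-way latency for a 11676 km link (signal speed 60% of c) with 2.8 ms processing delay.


Speed = 0.6 * 3e5 km/s = 180000 km/s
Propagation delay = 11676 / 180000 = 0.0649 s = 64.8667 ms
Processing delay = 2.8 ms
Total one-way latency = 67.6667 ms


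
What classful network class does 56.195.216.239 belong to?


First octet: 56
Binary: 00111000
0xxxxxxx -> Class A (1-126)
Class A, default mask 255.0.0.0 (/8)


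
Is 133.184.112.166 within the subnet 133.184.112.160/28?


Subnet network: 133.184.112.160
Test IP AND mask: 133.184.112.160
Yes, 133.184.112.166 is in 133.184.112.160/28


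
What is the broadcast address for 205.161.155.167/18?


Network: 205.161.128.0/18
Host bits = 14
Set all host bits to 1:
Broadcast: 205.161.191.255


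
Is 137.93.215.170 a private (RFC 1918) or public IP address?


RFC 1918 private ranges:
  10.0.0.0/8 (10.0.0.0 - 10.255.255.255)
  172.16.0.0/12 (172.16.0.0 - 172.31.255.255)
  192.168.0.0/16 (192.168.0.0 - 192.168.255.255)
Public (not in any RFC 1918 range)


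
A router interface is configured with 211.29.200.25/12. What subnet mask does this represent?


/12 means 12 network bits, 20 host bits
Binary: 11111111111100000000000000000000
Mask: 255.240.0.0


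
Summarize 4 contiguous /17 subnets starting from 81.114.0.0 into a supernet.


Original prefix: /17
Number of subnets: 4 = 2^2
New prefix = 17 - 2 = 15
Supernet: 81.114.0.0/15


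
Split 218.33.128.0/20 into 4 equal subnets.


New prefix = 20 + 2 = 22
Each subnet has 1024 addresses
  218.33.128.0/22
  218.33.132.0/22
  218.33.136.0/22
  218.33.140.0/22
Subnets: 218.33.128.0/22, 218.33.132.0/22, 218.33.136.0/22, 218.33.140.0/22


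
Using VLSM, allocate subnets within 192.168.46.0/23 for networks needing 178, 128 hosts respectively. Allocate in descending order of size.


178 hosts -> /24 (254 usable): 192.168.46.0/24
128 hosts -> /24 (254 usable): 192.168.47.0/24
Allocation: 192.168.46.0/24 (178 hosts, 254 usable); 192.168.47.0/24 (128 hosts, 254 usable)


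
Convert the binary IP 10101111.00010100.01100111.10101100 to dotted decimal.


10101111 = 175
00010100 = 20
01100111 = 103
10101100 = 172
IP: 175.20.103.172


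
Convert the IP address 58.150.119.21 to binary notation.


58 = 00111010
150 = 10010110
119 = 01110111
21 = 00010101
Binary: 00111010.10010110.01110111.00010101


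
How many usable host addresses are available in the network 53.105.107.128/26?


Host bits = 32 - 26 = 6
Total addresses = 2^6 = 64
Usable = total - 2 (network and broadcast)
Usable hosts: 62


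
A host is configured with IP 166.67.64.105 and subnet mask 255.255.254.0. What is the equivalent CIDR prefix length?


Binary: 11111111.11111111.11111110.00000000
Count leading 1s
Prefix: /23


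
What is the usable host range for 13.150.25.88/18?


Network: 13.150.0.0
Broadcast: 13.150.63.255
First usable = network + 1
Last usable = broadcast - 1
Range: 13.150.0.1 to 13.150.63.254


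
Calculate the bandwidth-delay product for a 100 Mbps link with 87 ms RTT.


BDP = bandwidth * RTT
= 100 Mbps * 87 ms
= 100 * 1e6 * 87 / 1000 bits
= 8700000 bits
= 1087500 bytes
= 1062.0117 KB
BDP = 8700000 bits (1087500 bytes)


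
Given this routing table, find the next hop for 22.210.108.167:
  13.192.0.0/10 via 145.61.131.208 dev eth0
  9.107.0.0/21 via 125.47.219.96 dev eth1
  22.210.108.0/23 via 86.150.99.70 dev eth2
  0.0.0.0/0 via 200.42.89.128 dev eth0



Longest prefix match for 22.210.108.167:
  /10 13.192.0.0: no
  /21 9.107.0.0: no
  /23 22.210.108.0: MATCH
  /0 0.0.0.0: MATCH
Selected: next-hop 86.150.99.70 via eth2 (matched /23)


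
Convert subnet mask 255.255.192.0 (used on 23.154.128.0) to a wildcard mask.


Subnet mask: 255.255.192.0
Wildcard = 255.255.255.255 - subnet mask
255 - 255 = 0
255 - 255 = 0
255 - 192 = 63
255 - 0 = 255
Wildcard: 0.0.63.255


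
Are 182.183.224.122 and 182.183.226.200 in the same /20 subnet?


Mask: 255.255.240.0
182.183.224.122 AND mask = 182.183.224.0
182.183.226.200 AND mask = 182.183.224.0
Yes, same subnet (182.183.224.0)


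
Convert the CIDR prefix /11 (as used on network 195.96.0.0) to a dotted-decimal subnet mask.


/11 means 11 network bits, 21 host bits
Binary: 11111111111000000000000000000000
Mask: 255.224.0.0


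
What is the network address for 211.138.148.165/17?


IP:   11010011.10001010.10010100.10100101
Mask: 11111111.11111111.10000000.00000000
AND operation:
Net:  11010011.10001010.10000000.00000000
Network: 211.138.128.0/17


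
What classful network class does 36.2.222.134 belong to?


First octet: 36
Binary: 00100100
0xxxxxxx -> Class A (1-126)
Class A, default mask 255.0.0.0 (/8)


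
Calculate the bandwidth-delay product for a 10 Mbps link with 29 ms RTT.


BDP = bandwidth * RTT
= 10 Mbps * 29 ms
= 10 * 1e6 * 29 / 1000 bits
= 290000 bits
= 36250 bytes
= 35.4004 KB
BDP = 290000 bits (36250 bytes)


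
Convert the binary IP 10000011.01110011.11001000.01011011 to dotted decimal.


10000011 = 131
01110011 = 115
11001000 = 200
01011011 = 91
IP: 131.115.200.91


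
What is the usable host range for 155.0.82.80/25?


Network: 155.0.82.0
Broadcast: 155.0.82.127
First usable = network + 1
Last usable = broadcast - 1
Range: 155.0.82.1 to 155.0.82.126


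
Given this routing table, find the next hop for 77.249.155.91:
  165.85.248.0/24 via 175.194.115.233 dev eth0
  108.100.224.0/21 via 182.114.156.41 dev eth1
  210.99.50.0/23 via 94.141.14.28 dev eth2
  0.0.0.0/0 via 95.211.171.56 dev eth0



Longest prefix match for 77.249.155.91:
  /24 165.85.248.0: no
  /21 108.100.224.0: no
  /23 210.99.50.0: no
  /0 0.0.0.0: MATCH
Selected: next-hop 95.211.171.56 via eth0 (matched /0)


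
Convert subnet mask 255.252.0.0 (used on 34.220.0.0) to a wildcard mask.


Subnet mask: 255.252.0.0
Wildcard = 255.255.255.255 - subnet mask
255 - 255 = 0
255 - 252 = 3
255 - 0 = 255
255 - 0 = 255
Wildcard: 0.3.255.255


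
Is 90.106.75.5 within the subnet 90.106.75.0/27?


Subnet network: 90.106.75.0
Test IP AND mask: 90.106.75.0
Yes, 90.106.75.5 is in 90.106.75.0/27


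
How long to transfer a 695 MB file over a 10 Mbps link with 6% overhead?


Effective throughput = 10 * (1 - 6/100) = 9.4 Mbps
File size in Mb = 695 * 8 = 5560 Mb
Time = 5560 / 9.4
Time = 591.4894 seconds


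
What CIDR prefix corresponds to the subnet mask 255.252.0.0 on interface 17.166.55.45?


Binary: 11111111.11111100.00000000.00000000
Count leading 1s
Prefix: /14


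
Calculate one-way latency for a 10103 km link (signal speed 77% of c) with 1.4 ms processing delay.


Speed = 0.77 * 3e5 km/s = 231000 km/s
Propagation delay = 10103 / 231000 = 0.0437 s = 43.7359 ms
Processing delay = 1.4 ms
Total one-way latency = 45.1359 ms


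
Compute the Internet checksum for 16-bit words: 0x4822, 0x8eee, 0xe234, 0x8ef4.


Sum all words (with carry folding):
+ 0x4822 = 0x4822
+ 0x8eee = 0xd710
+ 0xe234 = 0xb945
+ 0x8ef4 = 0x483a
One's complement: ~0x483a
Checksum = 0xb7c5


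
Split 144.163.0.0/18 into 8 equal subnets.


New prefix = 18 + 3 = 21
Each subnet has 2048 addresses
  144.163.0.0/21
  144.163.8.0/21
  144.163.16.0/21
  144.163.24.0/21
  144.163.32.0/21
  144.163.40.0/21
  144.163.48.0/21
  144.163.56.0/21
Subnets: 144.163.0.0/21, 144.163.8.0/21, 144.163.16.0/21, 144.163.24.0/21, 144.163.32.0/21, 144.163.40.0/21, 144.163.48.0/21, 144.163.56.0/21


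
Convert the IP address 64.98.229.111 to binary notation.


64 = 01000000
98 = 01100010
229 = 11100101
111 = 01101111
Binary: 01000000.01100010.11100101.01101111


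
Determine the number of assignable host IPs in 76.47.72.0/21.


Host bits = 32 - 21 = 11
Total addresses = 2^11 = 2048
Usable = total - 2 (network and broadcast)
Usable hosts: 2046


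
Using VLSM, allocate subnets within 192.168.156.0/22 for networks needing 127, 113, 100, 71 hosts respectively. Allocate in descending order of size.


127 hosts -> /24 (254 usable): 192.168.156.0/24
113 hosts -> /25 (126 usable): 192.168.157.0/25
100 hosts -> /25 (126 usable): 192.168.157.128/25
71 hosts -> /25 (126 usable): 192.168.158.0/25
Allocation: 192.168.156.0/24 (127 hosts, 254 usable); 192.168.157.0/25 (113 hosts, 126 usable); 192.168.157.128/25 (100 hosts, 126 usable); 192.168.158.0/25 (71 hosts, 126 usable)


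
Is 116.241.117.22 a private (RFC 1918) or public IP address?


RFC 1918 private ranges:
  10.0.0.0/8 (10.0.0.0 - 10.255.255.255)
  172.16.0.0/12 (172.16.0.0 - 172.31.255.255)
  192.168.0.0/16 (192.168.0.0 - 192.168.255.255)
Public (not in any RFC 1918 range)


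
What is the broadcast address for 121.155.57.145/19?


Network: 121.155.32.0/19
Host bits = 13
Set all host bits to 1:
Broadcast: 121.155.63.255


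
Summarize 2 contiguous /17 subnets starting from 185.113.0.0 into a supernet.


Original prefix: /17
Number of subnets: 2 = 2^1
New prefix = 17 - 1 = 16
Supernet: 185.113.0.0/16


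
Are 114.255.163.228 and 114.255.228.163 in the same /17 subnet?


Mask: 255.255.128.0
114.255.163.228 AND mask = 114.255.128.0
114.255.228.163 AND mask = 114.255.128.0
Yes, same subnet (114.255.128.0)


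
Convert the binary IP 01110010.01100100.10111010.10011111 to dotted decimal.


01110010 = 114
01100100 = 100
10111010 = 186
10011111 = 159
IP: 114.100.186.159


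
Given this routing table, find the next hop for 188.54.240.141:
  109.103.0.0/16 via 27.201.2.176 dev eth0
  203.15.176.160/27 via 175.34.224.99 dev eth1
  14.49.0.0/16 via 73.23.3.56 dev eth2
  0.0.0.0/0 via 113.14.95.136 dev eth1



Longest prefix match for 188.54.240.141:
  /16 109.103.0.0: no
  /27 203.15.176.160: no
  /16 14.49.0.0: no
  /0 0.0.0.0: MATCH
Selected: next-hop 113.14.95.136 via eth1 (matched /0)


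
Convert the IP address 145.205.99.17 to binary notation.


145 = 10010001
205 = 11001101
99 = 01100011
17 = 00010001
Binary: 10010001.11001101.01100011.00010001


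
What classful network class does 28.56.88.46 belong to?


First octet: 28
Binary: 00011100
0xxxxxxx -> Class A (1-126)
Class A, default mask 255.0.0.0 (/8)


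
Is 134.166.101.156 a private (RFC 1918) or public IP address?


RFC 1918 private ranges:
  10.0.0.0/8 (10.0.0.0 - 10.255.255.255)
  172.16.0.0/12 (172.16.0.0 - 172.31.255.255)
  192.168.0.0/16 (192.168.0.0 - 192.168.255.255)
Public (not in any RFC 1918 range)


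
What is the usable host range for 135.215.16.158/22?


Network: 135.215.16.0
Broadcast: 135.215.19.255
First usable = network + 1
Last usable = broadcast - 1
Range: 135.215.16.1 to 135.215.19.254


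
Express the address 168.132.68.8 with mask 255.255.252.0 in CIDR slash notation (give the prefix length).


Binary: 11111111.11111111.11111100.00000000
Count leading 1s
Prefix: /22


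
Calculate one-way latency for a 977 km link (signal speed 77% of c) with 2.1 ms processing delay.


Speed = 0.77 * 3e5 km/s = 231000 km/s
Propagation delay = 977 / 231000 = 0.0042 s = 4.2294 ms
Processing delay = 2.1 ms
Total one-way latency = 6.3294 ms
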